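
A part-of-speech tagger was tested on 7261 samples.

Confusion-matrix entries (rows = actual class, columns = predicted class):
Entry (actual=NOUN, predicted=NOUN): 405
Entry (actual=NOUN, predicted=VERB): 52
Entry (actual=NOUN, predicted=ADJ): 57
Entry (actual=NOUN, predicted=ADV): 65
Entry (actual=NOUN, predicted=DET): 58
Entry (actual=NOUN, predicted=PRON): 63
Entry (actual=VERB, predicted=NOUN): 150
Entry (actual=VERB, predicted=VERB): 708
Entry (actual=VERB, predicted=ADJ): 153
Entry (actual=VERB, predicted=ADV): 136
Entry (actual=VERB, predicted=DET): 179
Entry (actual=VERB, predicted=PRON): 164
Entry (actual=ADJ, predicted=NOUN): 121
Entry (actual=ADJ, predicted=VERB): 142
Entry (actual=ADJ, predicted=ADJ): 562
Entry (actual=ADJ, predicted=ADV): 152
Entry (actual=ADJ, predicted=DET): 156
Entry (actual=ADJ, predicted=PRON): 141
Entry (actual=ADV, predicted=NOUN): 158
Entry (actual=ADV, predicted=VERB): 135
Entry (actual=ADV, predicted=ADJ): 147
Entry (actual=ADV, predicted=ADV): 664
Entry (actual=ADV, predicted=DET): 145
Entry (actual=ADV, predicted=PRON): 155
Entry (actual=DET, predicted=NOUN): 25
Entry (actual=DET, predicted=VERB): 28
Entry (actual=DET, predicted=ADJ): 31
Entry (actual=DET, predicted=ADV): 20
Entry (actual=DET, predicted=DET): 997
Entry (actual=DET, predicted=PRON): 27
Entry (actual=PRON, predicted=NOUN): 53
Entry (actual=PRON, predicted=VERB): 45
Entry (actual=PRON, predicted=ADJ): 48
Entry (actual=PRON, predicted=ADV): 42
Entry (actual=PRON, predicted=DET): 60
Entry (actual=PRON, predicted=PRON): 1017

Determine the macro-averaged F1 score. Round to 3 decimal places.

0.588

Per-class F1 score (2·TP/(2·TP+FP+FN)):
  NOUN: TP=405, FP=150+121+158+25+53=507, FN=52+57+65+58+63=295 → 810/1612 = 0.5025
  VERB: TP=708, FP=52+142+135+28+45=402, FN=150+153+136+179+164=782 → 1416/2600 = 0.5446
  ADJ: TP=562, FP=57+153+147+31+48=436, FN=121+142+152+156+141=712 → 1124/2272 = 0.4947
  ADV: TP=664, FP=65+136+152+20+42=415, FN=158+135+147+145+155=740 → 1328/2483 = 0.5348
  DET: TP=997, FP=58+179+156+145+60=598, FN=25+28+31+20+27=131 → 1994/2723 = 0.7323
  PRON: TP=1017, FP=63+164+141+155+27=550, FN=53+45+48+42+60=248 → 2034/2832 = 0.7182
Macro-F1 score = mean = (0.5025 + 0.5446 + 0.4947 + 0.5348 + 0.7323 + 0.7182) / 6 = 0.588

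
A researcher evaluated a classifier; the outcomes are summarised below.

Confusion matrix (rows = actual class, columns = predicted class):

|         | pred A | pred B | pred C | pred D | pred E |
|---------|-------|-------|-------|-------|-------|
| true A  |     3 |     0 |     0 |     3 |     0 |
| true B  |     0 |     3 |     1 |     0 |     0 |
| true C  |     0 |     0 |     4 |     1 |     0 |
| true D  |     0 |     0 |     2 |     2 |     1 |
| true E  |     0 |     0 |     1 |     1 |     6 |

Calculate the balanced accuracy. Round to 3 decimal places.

0.640

Balanced accuracy = mean of per-class recall.
  A: recall = 3/6 = 0.5000
  B: recall = 3/4 = 0.7500
  C: recall = 4/5 = 0.8000
  D: recall = 2/5 = 0.4000
  E: recall = 6/8 = 0.7500
Mean = (0.5000 + 0.7500 + 0.8000 + 0.4000 + 0.7500) / 5 = 0.640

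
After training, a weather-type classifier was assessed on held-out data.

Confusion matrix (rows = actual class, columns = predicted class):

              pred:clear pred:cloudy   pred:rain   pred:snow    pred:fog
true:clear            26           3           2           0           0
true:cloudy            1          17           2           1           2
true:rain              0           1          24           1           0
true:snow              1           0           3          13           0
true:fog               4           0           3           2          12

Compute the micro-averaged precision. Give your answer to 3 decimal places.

0.780

Micro-averaging pools counts across classes: ΣTP=92, ΣFP=26, ΣFN=26.
Micro-precision = TP/(TP+FP) on pooled counts = 0.780 (equals overall accuracy in single-label multiclass).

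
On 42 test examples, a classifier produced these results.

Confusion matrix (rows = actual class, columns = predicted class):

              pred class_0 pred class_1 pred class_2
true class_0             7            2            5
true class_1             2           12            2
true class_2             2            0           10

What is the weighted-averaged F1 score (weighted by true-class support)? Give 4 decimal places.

Per-class F1 score (2·TP/(2·TP+FP+FN)):
  class_0: TP=7, FP=2+2=4, FN=2+5=7 → 14/25 = 0.56000
  class_1: TP=12, FP=2+0=2, FN=2+2=4 → 24/30 = 0.80000
  class_2: TP=10, FP=5+2=7, FN=2+0=2 → 20/29 = 0.68966
Weighted-F1 score = Σ (supportᵢ/N)·F1 scoreᵢ with N=42: (14/42)·0.56000 + (16/42)·0.80000 + (12/42)·0.68966 = 0.6885

0.6885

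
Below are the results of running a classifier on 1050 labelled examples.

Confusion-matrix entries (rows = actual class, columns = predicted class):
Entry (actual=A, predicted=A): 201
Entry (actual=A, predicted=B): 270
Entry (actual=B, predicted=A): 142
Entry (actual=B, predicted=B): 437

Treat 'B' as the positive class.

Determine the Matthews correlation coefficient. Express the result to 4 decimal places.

0.1925

MCC = (TP·TN − FP·FN) / √((TP+FP)(TP+FN)(TN+FP)(TN+FN))
Numerator = 437·201 − 270·142 = 49497
Denominator = √(707·579·471·343) = √66132205209 = 257161.8269
MCC = 49497 / 257161.8269 = 0.1925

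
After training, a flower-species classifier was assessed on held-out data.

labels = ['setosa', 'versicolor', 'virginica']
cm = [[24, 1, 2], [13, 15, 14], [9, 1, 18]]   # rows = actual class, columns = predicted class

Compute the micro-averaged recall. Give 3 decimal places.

0.588

Micro-averaging pools counts across classes: ΣTP=57, ΣFP=40, ΣFN=40.
Micro-recall = TP/(TP+FN) on pooled counts = 0.588 (equals overall accuracy in single-label multiclass).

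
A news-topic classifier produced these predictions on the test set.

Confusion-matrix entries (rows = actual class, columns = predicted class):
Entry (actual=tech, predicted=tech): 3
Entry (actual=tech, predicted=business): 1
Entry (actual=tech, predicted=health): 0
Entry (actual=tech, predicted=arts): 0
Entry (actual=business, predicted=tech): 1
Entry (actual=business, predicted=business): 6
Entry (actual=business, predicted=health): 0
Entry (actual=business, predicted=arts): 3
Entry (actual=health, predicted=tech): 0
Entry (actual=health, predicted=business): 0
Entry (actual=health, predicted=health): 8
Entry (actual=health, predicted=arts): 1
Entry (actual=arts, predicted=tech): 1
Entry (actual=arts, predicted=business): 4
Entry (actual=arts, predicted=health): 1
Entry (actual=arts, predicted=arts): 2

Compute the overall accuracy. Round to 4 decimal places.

0.6129

Accuracy = trace / total = (3+6+8+2=19) / 31 = 19/31 = 0.6129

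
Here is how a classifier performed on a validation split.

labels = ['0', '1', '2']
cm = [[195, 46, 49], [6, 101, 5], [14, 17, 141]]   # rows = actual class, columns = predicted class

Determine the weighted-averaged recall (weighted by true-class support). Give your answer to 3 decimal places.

0.761

Per-class recall (TP/(TP+FN)):
  0: TP=195, FN=46+49=95 → 195/290 = 0.6724
  1: TP=101, FN=6+5=11 → 101/112 = 0.9018
  2: TP=141, FN=14+17=31 → 141/172 = 0.8198
Weighted-recall = Σ (supportᵢ/N)·recallᵢ with N=574: (290/574)·0.6724 + (112/574)·0.9018 + (172/574)·0.8198 = 0.761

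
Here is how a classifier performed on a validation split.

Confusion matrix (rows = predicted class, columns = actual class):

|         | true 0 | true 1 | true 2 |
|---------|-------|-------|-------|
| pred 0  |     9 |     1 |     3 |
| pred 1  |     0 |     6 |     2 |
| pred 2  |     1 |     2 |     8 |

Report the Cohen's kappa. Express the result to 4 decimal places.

Observed agreement pₒ = trace/N = 23/32 = 0.71875
Expected agreement pₑ = Σ (rowᵢ·colᵢ)/N² = (10·13 + 9·8 + 13·11)/32² = 0.33691
κ = (pₒ − pₑ)/(1 − pₑ) = (0.71875 − 0.33691)/(1 − 0.33691) = 0.5758

0.5758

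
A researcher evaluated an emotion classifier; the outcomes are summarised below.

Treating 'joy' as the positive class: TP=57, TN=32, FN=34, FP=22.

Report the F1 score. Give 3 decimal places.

0.671

Precision = TP/(TP+FP) = 57/79 = 0.7215
Recall = TP/(TP+FN) = 57/91 = 0.6264
F1 = 2·TP/(2·TP+FP+FN) = 114/170 = 0.671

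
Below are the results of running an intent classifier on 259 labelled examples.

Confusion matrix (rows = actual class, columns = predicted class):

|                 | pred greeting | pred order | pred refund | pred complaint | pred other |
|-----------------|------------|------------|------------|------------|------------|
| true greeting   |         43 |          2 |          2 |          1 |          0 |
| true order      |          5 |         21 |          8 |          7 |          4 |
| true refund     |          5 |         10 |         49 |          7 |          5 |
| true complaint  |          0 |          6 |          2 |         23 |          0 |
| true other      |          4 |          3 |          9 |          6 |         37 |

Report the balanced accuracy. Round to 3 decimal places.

0.675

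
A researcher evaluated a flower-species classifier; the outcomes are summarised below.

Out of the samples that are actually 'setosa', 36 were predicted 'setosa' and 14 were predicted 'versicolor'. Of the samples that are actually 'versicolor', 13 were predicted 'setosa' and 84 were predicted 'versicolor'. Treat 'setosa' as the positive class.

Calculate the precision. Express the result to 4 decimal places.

0.7347

Precision = TP/(TP+FP) = 36/(36+13) = 36/49 = 0.7347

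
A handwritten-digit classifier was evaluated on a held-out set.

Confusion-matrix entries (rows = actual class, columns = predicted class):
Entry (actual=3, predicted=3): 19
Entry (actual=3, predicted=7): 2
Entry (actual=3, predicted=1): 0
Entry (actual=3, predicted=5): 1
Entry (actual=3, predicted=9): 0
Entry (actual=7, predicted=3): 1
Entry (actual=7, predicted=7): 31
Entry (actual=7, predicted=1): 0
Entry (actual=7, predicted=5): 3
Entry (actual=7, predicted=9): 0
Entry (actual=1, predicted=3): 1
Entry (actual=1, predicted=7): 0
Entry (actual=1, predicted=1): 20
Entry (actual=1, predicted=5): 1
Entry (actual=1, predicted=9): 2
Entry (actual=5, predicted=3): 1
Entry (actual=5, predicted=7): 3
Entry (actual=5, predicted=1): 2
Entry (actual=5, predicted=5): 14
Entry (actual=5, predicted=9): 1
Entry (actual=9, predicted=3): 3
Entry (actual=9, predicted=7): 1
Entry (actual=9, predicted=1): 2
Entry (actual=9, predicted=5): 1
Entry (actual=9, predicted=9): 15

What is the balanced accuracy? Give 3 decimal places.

0.786

Balanced accuracy = mean of per-class recall.
  3: recall = 19/22 = 0.8636
  7: recall = 31/35 = 0.8857
  1: recall = 20/24 = 0.8333
  5: recall = 14/21 = 0.6667
  9: recall = 15/22 = 0.6818
Mean = (0.8636 + 0.8857 + 0.8333 + 0.6667 + 0.6818) / 5 = 0.786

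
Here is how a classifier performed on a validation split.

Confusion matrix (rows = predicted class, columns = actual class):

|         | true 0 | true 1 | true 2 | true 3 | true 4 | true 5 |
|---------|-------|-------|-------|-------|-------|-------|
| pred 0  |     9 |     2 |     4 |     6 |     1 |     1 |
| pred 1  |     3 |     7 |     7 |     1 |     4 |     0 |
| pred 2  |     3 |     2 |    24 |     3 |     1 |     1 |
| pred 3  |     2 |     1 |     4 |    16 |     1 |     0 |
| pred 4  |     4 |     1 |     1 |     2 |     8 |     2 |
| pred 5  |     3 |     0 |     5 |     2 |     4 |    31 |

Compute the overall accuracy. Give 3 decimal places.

Accuracy = trace / total = (9+7+24+16+8+31=95) / 166 = 95/166 = 0.572

0.572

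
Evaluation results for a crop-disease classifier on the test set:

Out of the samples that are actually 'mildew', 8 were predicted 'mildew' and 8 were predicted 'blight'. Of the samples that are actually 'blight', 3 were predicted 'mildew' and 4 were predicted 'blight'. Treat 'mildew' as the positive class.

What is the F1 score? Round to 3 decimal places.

0.593

Precision = TP/(TP+FP) = 8/11 = 0.7273
Recall = TP/(TP+FN) = 8/16 = 0.5000
F1 = 2·TP/(2·TP+FP+FN) = 16/27 = 0.593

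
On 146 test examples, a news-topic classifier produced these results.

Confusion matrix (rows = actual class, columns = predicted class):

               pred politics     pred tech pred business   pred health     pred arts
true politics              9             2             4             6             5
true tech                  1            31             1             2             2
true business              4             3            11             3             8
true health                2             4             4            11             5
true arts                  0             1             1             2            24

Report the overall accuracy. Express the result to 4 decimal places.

0.5890

Accuracy = trace / total = (9+31+11+11+24=86) / 146 = 86/146 = 0.5890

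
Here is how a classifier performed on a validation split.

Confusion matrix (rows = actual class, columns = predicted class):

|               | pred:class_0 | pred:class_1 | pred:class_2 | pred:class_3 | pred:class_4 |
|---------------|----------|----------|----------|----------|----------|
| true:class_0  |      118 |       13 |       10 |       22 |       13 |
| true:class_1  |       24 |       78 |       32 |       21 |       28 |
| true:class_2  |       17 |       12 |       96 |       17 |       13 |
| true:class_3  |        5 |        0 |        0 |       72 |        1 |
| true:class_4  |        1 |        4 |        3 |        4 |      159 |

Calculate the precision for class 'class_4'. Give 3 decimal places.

precision = TP/(TP+FP).
class_4: TP=159, FP=13+28+13+1=55 → 159/214 = 0.7430

0.743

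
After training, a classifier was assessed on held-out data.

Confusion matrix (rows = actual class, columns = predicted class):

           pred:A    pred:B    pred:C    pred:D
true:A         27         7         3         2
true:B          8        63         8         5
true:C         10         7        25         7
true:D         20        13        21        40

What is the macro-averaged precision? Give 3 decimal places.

Per-class precision (TP/(TP+FP)):
  A: TP=27, FP=8+10+20=38 → 27/65 = 0.4154
  B: TP=63, FP=7+7+13=27 → 63/90 = 0.7000
  C: TP=25, FP=3+8+21=32 → 25/57 = 0.4386
  D: TP=40, FP=2+5+7=14 → 40/54 = 0.7407
Macro-precision = mean = (0.4154 + 0.7000 + 0.4386 + 0.7407) / 4 = 0.574

0.574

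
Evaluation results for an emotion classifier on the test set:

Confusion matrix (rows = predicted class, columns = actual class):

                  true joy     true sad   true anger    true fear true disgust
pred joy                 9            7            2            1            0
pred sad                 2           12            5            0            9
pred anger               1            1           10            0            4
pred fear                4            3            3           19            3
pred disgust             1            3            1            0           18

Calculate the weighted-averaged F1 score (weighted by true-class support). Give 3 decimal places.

Per-class F1 score (2·TP/(2·TP+FP+FN)):
  joy: TP=9, FP=7+2+1+0=10, FN=2+1+4+1=8 → 18/36 = 0.5000
  sad: TP=12, FP=2+5+0+9=16, FN=7+1+3+3=14 → 24/54 = 0.4444
  anger: TP=10, FP=1+1+0+4=6, FN=2+5+3+1=11 → 20/37 = 0.5405
  fear: TP=19, FP=4+3+3+3=13, FN=1+0+0+0=1 → 38/52 = 0.7308
  disgust: TP=18, FP=1+3+1+0=5, FN=0+9+4+3=16 → 36/57 = 0.6316
Weighted-F1 score = Σ (supportᵢ/N)·F1 scoreᵢ with N=118: (17/118)·0.5000 + (26/118)·0.4444 + (21/118)·0.5405 + (20/118)·0.7308 + (34/118)·0.6316 = 0.572

0.572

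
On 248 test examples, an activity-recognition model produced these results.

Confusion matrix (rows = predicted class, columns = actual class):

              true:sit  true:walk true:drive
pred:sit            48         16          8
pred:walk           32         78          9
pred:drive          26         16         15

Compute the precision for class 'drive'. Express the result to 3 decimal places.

0.263

One-vs-rest for 'drive': TP = diagonal; FP = other classes predicted 'drive'; FN = 'drive' predicted as other.
precision = TP/(TP+FP).
drive: TP=15, FP=26+16=42 → 15/57 = 0.2632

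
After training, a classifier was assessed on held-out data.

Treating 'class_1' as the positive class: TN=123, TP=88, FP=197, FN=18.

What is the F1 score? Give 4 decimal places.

0.4501

Precision = TP/(TP+FP) = 88/285 = 0.3088
Recall = TP/(TP+FN) = 88/106 = 0.8302
F1 = 2·TP/(2·TP+FP+FN) = 176/391 = 0.4501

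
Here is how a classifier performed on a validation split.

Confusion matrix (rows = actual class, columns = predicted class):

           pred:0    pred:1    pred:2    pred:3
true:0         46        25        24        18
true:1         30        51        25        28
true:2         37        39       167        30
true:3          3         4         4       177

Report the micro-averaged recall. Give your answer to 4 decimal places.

Micro-averaging pools counts across classes: ΣTP=441, ΣFP=267, ΣFN=267.
Micro-recall = TP/(TP+FN) on pooled counts = 0.6229 (equals overall accuracy in single-label multiclass).

0.6229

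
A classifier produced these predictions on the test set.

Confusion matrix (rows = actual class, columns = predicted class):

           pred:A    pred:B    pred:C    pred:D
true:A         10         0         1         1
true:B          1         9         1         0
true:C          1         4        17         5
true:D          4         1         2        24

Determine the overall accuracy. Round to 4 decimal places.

0.7407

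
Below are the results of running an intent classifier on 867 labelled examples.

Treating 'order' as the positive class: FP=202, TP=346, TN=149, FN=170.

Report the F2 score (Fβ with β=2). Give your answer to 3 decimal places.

0.662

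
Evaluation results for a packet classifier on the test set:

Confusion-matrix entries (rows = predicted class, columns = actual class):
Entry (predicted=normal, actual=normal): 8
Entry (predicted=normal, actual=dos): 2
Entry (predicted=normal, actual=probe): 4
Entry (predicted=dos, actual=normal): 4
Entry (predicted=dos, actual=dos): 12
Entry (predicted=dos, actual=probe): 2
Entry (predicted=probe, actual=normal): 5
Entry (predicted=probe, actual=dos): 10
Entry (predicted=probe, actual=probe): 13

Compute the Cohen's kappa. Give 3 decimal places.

Observed agreement pₒ = trace/N = 33/60 = 0.5500
Expected agreement pₑ = Σ (rowᵢ·colᵢ)/N² = (17·14 + 24·18 + 19·28)/60² = 0.3339
κ = (pₒ − pₑ)/(1 − pₑ) = (0.5500 − 0.3339)/(1 − 0.3339) = 0.324

0.324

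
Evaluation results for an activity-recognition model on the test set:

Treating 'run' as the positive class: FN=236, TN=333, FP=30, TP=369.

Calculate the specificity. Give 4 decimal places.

0.9174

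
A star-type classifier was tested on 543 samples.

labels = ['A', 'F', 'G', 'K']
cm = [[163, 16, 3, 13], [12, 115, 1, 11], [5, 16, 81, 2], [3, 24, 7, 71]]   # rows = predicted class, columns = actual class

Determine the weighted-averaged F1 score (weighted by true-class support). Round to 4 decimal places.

0.7899

Per-class F1 score (2·TP/(2·TP+FP+FN)):
  A: TP=163, FP=16+3+13=32, FN=12+5+3=20 → 326/378 = 0.86243
  F: TP=115, FP=12+1+11=24, FN=16+16+24=56 → 230/310 = 0.74194
  G: TP=81, FP=5+16+2=23, FN=3+1+7=11 → 162/196 = 0.82653
  K: TP=71, FP=3+24+7=34, FN=13+11+2=26 → 142/202 = 0.70297
Weighted-F1 score = Σ (supportᵢ/N)·F1 scoreᵢ with N=543: (183/543)·0.86243 + (171/543)·0.74194 + (92/543)·0.82653 + (97/543)·0.70297 = 0.7899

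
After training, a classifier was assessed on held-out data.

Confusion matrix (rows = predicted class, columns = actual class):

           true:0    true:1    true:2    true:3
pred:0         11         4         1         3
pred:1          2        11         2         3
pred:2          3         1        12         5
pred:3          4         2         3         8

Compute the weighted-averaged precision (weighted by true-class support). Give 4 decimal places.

Per-class precision (TP/(TP+FP)):
  0: TP=11, FP=4+1+3=8 → 11/19 = 0.57895
  1: TP=11, FP=2+2+3=7 → 11/18 = 0.61111
  2: TP=12, FP=3+1+5=9 → 12/21 = 0.57143
  3: TP=8, FP=4+2+3=9 → 8/17 = 0.47059
Weighted-precision = Σ (supportᵢ/N)·precisionᵢ with N=75: (20/75)·0.57895 + (18/75)·0.61111 + (18/75)·0.57143 + (19/75)·0.47059 = 0.5574

0.5574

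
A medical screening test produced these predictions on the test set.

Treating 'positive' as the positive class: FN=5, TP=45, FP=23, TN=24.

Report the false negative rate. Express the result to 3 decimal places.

0.100

FNR = FN/(FN+TP) = 5/(5+45) = 0.100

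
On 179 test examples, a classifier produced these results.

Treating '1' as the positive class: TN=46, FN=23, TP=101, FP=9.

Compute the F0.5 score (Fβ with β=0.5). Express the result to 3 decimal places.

0.895

Fβ = (1+β²)·TP / ((1+β²)·TP + β²·FN + FP), with β²=1/4
= 1.25·101 / (1.25·101 + 0.25·23 + 9) = 0.895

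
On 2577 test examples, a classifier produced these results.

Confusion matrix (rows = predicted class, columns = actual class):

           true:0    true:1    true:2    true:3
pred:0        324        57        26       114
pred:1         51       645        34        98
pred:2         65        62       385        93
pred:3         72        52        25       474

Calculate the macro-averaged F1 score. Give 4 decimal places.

0.7011

Per-class F1 score (2·TP/(2·TP+FP+FN)):
  0: TP=324, FP=57+26+114=197, FN=51+65+72=188 → 648/1033 = 0.62730
  1: TP=645, FP=51+34+98=183, FN=57+62+52=171 → 1290/1644 = 0.78467
  2: TP=385, FP=65+62+93=220, FN=26+34+25=85 → 770/1075 = 0.71628
  3: TP=474, FP=72+52+25=149, FN=114+98+93=305 → 948/1402 = 0.67618
Macro-F1 score = mean = (0.62730 + 0.78467 + 0.71628 + 0.67618) / 4 = 0.7011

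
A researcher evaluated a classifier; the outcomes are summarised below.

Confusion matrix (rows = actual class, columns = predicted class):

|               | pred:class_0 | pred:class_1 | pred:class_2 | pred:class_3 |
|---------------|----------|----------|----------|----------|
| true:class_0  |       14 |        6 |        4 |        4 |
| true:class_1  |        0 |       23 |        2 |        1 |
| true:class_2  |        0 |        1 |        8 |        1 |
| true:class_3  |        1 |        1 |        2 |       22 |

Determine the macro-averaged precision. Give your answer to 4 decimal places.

Per-class precision (TP/(TP+FP)):
  class_0: TP=14, FP=0+0+1=1 → 14/15 = 0.93333
  class_1: TP=23, FP=6+1+1=8 → 23/31 = 0.74194
  class_2: TP=8, FP=4+2+2=8 → 8/16 = 0.50000
  class_3: TP=22, FP=4+1+1=6 → 22/28 = 0.78571
Macro-precision = mean = (0.93333 + 0.74194 + 0.50000 + 0.78571) / 4 = 0.7402

0.7402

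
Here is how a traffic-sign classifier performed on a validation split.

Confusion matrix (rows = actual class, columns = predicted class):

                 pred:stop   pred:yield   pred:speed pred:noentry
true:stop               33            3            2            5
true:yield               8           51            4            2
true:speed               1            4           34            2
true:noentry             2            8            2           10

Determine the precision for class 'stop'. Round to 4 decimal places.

0.7500

Take TP from the diagonal, FP from the rest of the 'stop' prediction marginal, FN from the rest of the 'stop' actual marginal.
precision = TP/(TP+FP).
stop: TP=33, FP=8+1+2=11 → 33/44 = 0.75000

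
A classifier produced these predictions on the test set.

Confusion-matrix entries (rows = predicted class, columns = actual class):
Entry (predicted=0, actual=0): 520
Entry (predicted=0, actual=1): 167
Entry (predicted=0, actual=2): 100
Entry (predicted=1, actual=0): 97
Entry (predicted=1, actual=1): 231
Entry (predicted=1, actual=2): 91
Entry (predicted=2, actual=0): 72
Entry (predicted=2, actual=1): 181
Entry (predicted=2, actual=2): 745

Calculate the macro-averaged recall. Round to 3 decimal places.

Per-class recall (TP/(TP+FN)):
  0: TP=520, FN=97+72=169 → 520/689 = 0.7547
  1: TP=231, FN=167+181=348 → 231/579 = 0.3990
  2: TP=745, FN=100+91=191 → 745/936 = 0.7959
Macro-recall = mean = (0.7547 + 0.3990 + 0.7959) / 3 = 0.650

0.650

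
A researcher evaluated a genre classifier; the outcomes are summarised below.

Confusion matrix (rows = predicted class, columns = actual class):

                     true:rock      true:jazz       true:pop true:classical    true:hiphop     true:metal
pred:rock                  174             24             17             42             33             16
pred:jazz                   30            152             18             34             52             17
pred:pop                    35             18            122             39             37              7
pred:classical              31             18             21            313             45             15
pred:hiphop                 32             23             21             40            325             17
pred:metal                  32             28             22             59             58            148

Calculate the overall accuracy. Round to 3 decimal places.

Accuracy = trace / total = (174+152+122+313+325+148=1234) / 2115 = 1234/2115 = 0.583

0.583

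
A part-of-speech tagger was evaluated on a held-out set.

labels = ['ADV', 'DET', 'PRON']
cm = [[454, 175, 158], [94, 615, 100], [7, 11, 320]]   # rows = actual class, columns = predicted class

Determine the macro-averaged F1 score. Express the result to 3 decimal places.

Per-class F1 score (2·TP/(2·TP+FP+FN)):
  ADV: TP=454, FP=94+7=101, FN=175+158=333 → 908/1342 = 0.6766
  DET: TP=615, FP=175+11=186, FN=94+100=194 → 1230/1610 = 0.7640
  PRON: TP=320, FP=158+100=258, FN=7+11=18 → 640/916 = 0.6987
Macro-F1 score = mean = (0.6766 + 0.7640 + 0.6987) / 3 = 0.713

0.713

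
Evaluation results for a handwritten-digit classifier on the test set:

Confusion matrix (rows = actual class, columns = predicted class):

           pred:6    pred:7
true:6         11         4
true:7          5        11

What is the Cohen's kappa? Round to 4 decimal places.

Observed agreement pₒ = trace/N = 22/31 = 0.70968
Expected agreement pₑ = Σ (rowᵢ·colᵢ)/N² = (15·16 + 16·15)/31² = 0.49948
κ = (pₒ − pₑ)/(1 − pₑ) = (0.70968 − 0.49948)/(1 − 0.49948) = 0.4200

0.4200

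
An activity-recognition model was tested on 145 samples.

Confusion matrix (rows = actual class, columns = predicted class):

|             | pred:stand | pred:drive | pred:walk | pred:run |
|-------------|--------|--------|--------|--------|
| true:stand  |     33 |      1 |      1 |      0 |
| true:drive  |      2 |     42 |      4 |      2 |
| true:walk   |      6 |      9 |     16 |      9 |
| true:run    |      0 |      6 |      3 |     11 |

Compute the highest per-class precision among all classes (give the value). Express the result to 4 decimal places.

Per-class precision (TP/(TP+FP)):
  stand: TP=33, FP=2+6+0=8 → 33/41 = 0.80488
  drive: TP=42, FP=1+9+6=16 → 42/58 = 0.72414
  walk: TP=16, FP=1+4+3=8 → 16/24 = 0.66667
  run: TP=11, FP=0+2+9=11 → 11/22 = 0.50000
Highest is class 'stand' with precision = 0.8049.

0.8049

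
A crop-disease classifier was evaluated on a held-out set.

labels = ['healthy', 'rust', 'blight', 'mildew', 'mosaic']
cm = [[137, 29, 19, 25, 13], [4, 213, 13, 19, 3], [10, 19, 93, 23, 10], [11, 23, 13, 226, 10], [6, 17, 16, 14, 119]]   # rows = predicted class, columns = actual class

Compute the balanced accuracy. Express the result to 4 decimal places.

0.7262

Balanced accuracy = mean of per-class recall.
  healthy: recall = 137/168 = 0.81548
  rust: recall = 213/301 = 0.70764
  blight: recall = 93/154 = 0.60390
  mildew: recall = 226/307 = 0.73616
  mosaic: recall = 119/155 = 0.76774
Mean = (0.81548 + 0.70764 + 0.60390 + 0.73616 + 0.76774) / 5 = 0.7262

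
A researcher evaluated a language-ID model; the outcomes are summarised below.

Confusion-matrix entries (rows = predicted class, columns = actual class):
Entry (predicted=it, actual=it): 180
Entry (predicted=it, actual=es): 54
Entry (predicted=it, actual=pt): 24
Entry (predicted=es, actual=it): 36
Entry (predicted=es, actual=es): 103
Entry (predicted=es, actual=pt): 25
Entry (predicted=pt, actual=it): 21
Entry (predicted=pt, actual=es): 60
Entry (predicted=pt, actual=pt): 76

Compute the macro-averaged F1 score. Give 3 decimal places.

0.602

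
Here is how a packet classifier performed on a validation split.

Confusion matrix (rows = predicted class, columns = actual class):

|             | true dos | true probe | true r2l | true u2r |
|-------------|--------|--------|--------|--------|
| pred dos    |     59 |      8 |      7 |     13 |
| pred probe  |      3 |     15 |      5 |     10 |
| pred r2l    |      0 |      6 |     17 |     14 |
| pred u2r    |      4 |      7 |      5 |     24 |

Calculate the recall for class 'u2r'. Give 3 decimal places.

0.393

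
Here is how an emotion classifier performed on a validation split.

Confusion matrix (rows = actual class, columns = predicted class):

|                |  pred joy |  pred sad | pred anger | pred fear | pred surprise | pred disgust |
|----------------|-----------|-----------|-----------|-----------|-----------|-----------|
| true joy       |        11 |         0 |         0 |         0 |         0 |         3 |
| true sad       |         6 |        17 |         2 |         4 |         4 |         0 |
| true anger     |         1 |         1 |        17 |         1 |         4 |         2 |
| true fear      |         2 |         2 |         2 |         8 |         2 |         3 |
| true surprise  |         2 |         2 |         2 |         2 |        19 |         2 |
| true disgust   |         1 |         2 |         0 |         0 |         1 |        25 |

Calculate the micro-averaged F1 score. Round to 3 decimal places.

0.647

Micro-averaging pools counts across classes: ΣTP=97, ΣFP=53, ΣFN=53.
Micro-F1 score = 2·TP/(2·TP+FP+FN) on pooled counts = 0.647 (equals overall accuracy in single-label multiclass).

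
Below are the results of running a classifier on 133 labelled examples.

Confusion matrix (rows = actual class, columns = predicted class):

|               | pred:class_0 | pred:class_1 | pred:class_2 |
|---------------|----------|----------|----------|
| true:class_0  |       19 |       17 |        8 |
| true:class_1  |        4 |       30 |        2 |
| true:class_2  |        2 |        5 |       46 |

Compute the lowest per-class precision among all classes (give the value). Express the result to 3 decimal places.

0.577

Per-class precision (TP/(TP+FP)):
  class_0: TP=19, FP=4+2=6 → 19/25 = 0.7600
  class_1: TP=30, FP=17+5=22 → 30/52 = 0.5769
  class_2: TP=46, FP=8+2=10 → 46/56 = 0.8214
Lowest is class 'class_1' with precision = 0.577.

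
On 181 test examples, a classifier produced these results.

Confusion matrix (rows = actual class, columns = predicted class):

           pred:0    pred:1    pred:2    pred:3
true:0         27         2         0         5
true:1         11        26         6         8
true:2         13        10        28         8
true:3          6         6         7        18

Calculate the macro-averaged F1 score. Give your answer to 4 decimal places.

Per-class F1 score (2·TP/(2·TP+FP+FN)):
  0: TP=27, FP=11+13+6=30, FN=2+0+5=7 → 54/91 = 0.59341
  1: TP=26, FP=2+10+6=18, FN=11+6+8=25 → 52/95 = 0.54737
  2: TP=28, FP=0+6+7=13, FN=13+10+8=31 → 56/100 = 0.56000
  3: TP=18, FP=5+8+8=21, FN=6+6+7=19 → 36/76 = 0.47368
Macro-F1 score = mean = (0.59341 + 0.54737 + 0.56000 + 0.47368) / 4 = 0.5436

0.5436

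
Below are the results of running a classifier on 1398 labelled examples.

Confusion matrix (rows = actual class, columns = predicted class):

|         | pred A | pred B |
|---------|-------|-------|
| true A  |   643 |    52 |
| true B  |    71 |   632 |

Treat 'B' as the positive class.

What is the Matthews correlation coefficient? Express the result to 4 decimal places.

0.8244

MCC = (TP·TN − FP·FN) / √((TP+FP)(TP+FN)(TN+FP)(TN+FN))
Numerator = 632·643 − 52·71 = 402684
Denominator = √(684·703·695·714) = √238613187960 = 488480.4888
MCC = 402684 / 488480.4888 = 0.8244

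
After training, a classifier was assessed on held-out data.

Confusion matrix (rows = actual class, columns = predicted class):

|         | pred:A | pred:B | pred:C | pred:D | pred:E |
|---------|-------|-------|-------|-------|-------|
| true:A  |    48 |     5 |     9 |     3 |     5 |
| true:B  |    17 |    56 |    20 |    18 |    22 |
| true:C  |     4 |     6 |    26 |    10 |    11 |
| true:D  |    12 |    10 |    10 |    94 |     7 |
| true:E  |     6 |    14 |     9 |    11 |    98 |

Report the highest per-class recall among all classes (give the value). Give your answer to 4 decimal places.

Per-class recall (TP/(TP+FN)):
  A: TP=48, FN=5+9+3+5=22 → 48/70 = 0.68571
  B: TP=56, FN=17+20+18+22=77 → 56/133 = 0.42105
  C: TP=26, FN=4+6+10+11=31 → 26/57 = 0.45614
  D: TP=94, FN=12+10+10+7=39 → 94/133 = 0.70677
  E: TP=98, FN=6+14+9+11=40 → 98/138 = 0.71014
Highest is class 'E' with recall = 0.7101.

0.7101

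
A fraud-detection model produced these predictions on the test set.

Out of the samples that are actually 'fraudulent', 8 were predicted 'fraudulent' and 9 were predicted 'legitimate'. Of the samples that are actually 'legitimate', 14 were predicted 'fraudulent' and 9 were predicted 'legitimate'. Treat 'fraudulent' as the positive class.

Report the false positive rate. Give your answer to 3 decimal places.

FPR = FP/(FP+TN) = 14/(14+9) = 0.609

0.609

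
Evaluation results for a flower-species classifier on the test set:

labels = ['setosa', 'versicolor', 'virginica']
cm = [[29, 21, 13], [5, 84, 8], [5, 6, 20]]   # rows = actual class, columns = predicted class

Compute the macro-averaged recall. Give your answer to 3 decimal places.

0.657

Per-class recall (TP/(TP+FN)):
  setosa: TP=29, FN=21+13=34 → 29/63 = 0.4603
  versicolor: TP=84, FN=5+8=13 → 84/97 = 0.8660
  virginica: TP=20, FN=5+6=11 → 20/31 = 0.6452
Macro-recall = mean = (0.4603 + 0.8660 + 0.6452) / 3 = 0.657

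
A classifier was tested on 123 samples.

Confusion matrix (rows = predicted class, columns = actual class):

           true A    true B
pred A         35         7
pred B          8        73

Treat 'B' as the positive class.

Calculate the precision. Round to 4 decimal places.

0.9012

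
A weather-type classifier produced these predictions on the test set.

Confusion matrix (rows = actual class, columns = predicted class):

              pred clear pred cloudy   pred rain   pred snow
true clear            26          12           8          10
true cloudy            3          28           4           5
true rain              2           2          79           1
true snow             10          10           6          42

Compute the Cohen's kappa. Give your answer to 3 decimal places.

0.598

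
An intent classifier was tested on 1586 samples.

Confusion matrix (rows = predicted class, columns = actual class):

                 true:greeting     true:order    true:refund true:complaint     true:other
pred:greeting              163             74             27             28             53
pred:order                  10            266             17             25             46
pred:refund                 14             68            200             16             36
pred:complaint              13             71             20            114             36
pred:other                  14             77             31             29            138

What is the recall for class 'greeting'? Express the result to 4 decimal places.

0.7617

recall = TP/(TP+FN).
greeting: TP=163, FN=10+14+13+14=51 → 163/214 = 0.76168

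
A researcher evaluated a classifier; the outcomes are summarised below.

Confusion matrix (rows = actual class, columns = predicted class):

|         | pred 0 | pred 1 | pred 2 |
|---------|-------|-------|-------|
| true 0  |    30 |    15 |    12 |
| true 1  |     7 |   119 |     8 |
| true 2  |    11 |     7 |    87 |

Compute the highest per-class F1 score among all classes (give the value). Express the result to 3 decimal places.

0.865

Per-class F1 score (2·TP/(2·TP+FP+FN)):
  0: TP=30, FP=7+11=18, FN=15+12=27 → 60/105 = 0.5714
  1: TP=119, FP=15+7=22, FN=7+8=15 → 238/275 = 0.8655
  2: TP=87, FP=12+8=20, FN=11+7=18 → 174/212 = 0.8208
Highest is class '1' with F1 score = 0.865.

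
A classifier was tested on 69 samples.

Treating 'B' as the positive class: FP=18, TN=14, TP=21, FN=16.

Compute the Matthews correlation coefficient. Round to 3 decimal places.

0.005

MCC = (TP·TN − FP·FN) / √((TP+FP)(TP+FN)(TN+FP)(TN+FN))
Numerator = 21·14 − 18·16 = 6
Denominator = √(39·37·32·30) = √1385280 = 1176.9792
MCC = 6 / 1176.9792 = 0.005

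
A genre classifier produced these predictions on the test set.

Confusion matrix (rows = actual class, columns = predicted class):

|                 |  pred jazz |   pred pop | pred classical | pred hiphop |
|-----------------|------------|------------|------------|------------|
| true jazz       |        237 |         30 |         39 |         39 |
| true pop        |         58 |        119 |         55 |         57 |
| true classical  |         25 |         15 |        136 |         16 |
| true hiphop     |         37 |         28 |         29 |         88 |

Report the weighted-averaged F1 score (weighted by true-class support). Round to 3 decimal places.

Per-class F1 score (2·TP/(2·TP+FP+FN)):
  jazz: TP=237, FP=58+25+37=120, FN=30+39+39=108 → 474/702 = 0.6752
  pop: TP=119, FP=30+15+28=73, FN=58+55+57=170 → 238/481 = 0.4948
  classical: TP=136, FP=39+55+29=123, FN=25+15+16=56 → 272/451 = 0.6031
  hiphop: TP=88, FP=39+57+16=112, FN=37+28+29=94 → 176/382 = 0.4607
Weighted-F1 score = Σ (supportᵢ/N)·F1 scoreᵢ with N=1008: (345/1008)·0.6752 + (289/1008)·0.4948 + (192/1008)·0.6031 + (182/1008)·0.4607 = 0.571

0.571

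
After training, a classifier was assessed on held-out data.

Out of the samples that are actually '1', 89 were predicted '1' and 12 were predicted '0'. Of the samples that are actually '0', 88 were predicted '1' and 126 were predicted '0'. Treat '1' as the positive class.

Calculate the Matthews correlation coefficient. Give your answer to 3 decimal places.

MCC = (TP·TN − FP·FN) / √((TP+FP)(TP+FN)(TN+FP)(TN+FN))
Numerator = 89·126 − 88·12 = 10158
Denominator = √(177·101·214·138) = √527943564 = 22977.0225
MCC = 10158 / 22977.0225 = 0.442

0.442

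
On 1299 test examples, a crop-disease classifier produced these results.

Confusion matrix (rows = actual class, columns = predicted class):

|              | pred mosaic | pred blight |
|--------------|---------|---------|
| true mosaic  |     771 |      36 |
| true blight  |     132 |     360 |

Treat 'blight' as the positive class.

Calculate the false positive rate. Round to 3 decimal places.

FPR = FP/(FP+TN) = 36/(36+771) = 0.045

0.045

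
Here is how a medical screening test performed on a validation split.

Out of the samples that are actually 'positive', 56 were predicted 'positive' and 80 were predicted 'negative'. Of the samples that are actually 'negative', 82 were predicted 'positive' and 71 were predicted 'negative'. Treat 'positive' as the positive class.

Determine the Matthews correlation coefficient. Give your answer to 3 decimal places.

-0.124

MCC = (TP·TN − FP·FN) / √((TP+FP)(TP+FN)(TN+FP)(TN+FN))
Numerator = 56·71 − 82·80 = -2584
Denominator = √(138·136·153·151) = √433597104 = 20822.9946
MCC = -2584 / 20822.9946 = -0.124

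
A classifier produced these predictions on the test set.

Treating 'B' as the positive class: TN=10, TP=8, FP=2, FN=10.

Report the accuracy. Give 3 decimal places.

0.600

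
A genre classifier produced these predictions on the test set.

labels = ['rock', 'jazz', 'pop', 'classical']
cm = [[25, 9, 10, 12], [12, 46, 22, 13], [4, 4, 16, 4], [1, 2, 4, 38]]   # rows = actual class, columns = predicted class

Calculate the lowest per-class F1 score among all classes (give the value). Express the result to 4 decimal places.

0.4000

Per-class F1 score (2·TP/(2·TP+FP+FN)):
  rock: TP=25, FP=12+4+1=17, FN=9+10+12=31 → 50/98 = 0.51020
  jazz: TP=46, FP=9+4+2=15, FN=12+22+13=47 → 92/154 = 0.59740
  pop: TP=16, FP=10+22+4=36, FN=4+4+4=12 → 32/80 = 0.40000
  classical: TP=38, FP=12+13+4=29, FN=1+2+4=7 → 76/112 = 0.67857
Lowest is class 'pop' with F1 score = 0.4000.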